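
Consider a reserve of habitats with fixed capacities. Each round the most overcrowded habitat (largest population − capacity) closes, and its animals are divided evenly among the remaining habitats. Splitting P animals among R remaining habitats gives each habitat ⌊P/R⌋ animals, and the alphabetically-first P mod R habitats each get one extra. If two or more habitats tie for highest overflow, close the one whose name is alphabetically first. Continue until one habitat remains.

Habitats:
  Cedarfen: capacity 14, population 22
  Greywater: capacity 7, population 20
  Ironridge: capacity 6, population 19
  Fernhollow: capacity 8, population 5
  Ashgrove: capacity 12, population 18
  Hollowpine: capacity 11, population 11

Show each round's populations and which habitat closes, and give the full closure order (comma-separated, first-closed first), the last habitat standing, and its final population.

Closure order: Greywater, Ironridge, Cedarfen, Ashgrove, Fernhollow
Last habitat: Hollowpine with 95 animals

Round 1: Ashgrove=18 Cedarfen=22 Fernhollow=5 Greywater=20 Hollowpine=11 Ironridge=19 → close Greywater (overflow 13)
  20÷5 = 4 each, +1 to first 0
Round 2: Ashgrove=22 Cedarfen=26 Fernhollow=9 Hollowpine=15 Ironridge=23 → close Ironridge (overflow 17)
  23÷4 = 5 each, +1 to first 3
Round 3: Ashgrove=28 Cedarfen=32 Fernhollow=15 Hollowpine=20 → close Cedarfen (overflow 18)
  32÷3 = 10 each, +1 to first 2
Round 4: Ashgrove=39 Fernhollow=26 Hollowpine=30 → close Ashgrove (overflow 27)
  39÷2 = 19 each, +1 to first 1
Round 5: Fernhollow=46 Hollowpine=49 → close Fernhollow (overflow 38)
  46÷1 = 46 each, +1 to first 0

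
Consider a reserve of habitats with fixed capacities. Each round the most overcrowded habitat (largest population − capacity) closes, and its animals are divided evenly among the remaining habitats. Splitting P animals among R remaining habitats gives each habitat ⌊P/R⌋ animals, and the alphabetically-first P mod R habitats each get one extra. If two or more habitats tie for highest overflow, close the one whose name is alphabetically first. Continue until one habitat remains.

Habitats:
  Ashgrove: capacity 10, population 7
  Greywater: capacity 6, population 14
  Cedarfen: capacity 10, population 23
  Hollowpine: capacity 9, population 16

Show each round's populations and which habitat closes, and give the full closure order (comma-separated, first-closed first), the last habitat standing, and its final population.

Round 1: Ashgrove=7 Cedarfen=23 Greywater=14 Hollowpine=16 → close Cedarfen (overflow 13)
  23÷3 = 7 each, +1 to first 2
Round 2: Ashgrove=15 Greywater=22 Hollowpine=23 → close Greywater (overflow 16)
  22÷2 = 11 each, +1 to first 0
Round 3: Ashgrove=26 Hollowpine=34 → close Hollowpine (overflow 25)
  34÷1 = 34 each, +1 to first 0

Closure order: Cedarfen, Greywater, Hollowpine
Last habitat: Ashgrove with 60 animals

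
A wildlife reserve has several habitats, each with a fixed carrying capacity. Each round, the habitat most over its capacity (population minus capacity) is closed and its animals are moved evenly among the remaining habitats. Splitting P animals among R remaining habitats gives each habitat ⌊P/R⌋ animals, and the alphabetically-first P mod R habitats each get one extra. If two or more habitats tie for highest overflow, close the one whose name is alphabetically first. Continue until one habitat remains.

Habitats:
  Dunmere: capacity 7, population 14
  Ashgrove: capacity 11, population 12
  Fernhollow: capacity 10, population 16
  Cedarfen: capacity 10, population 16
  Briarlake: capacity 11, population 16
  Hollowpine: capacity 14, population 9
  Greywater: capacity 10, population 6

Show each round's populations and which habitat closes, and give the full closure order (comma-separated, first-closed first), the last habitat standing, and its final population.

Closure order: Dunmere, Briarlake, Cedarfen, Fernhollow, Ashgrove, Greywater
Last habitat: Hollowpine with 89 animals

Round 1: Ashgrove=12 Briarlake=16 Cedarfen=16 Dunmere=14 Fernhollow=16 Greywater=6 Hollowpine=9 → close Dunmere (overflow 7)
  14÷6 = 2 each, +1 to first 2
Round 2: Ashgrove=15 Briarlake=19 Cedarfen=18 Fernhollow=18 Greywater=8 Hollowpine=11 → close Briarlake (overflow 8)
  19÷5 = 3 each, +1 to first 4
Round 3: Ashgrove=19 Cedarfen=22 Fernhollow=22 Greywater=12 Hollowpine=14 → close Cedarfen (overflow 12)
  22÷4 = 5 each, +1 to first 2
Round 4: Ashgrove=25 Fernhollow=28 Greywater=17 Hollowpine=19 → close Fernhollow (overflow 18)
  28÷3 = 9 each, +1 to first 1
Round 5: Ashgrove=35 Greywater=26 Hollowpine=28 → close Ashgrove (overflow 24)
  35÷2 = 17 each, +1 to first 1
Round 6: Greywater=44 Hollowpine=45 → close Greywater (overflow 34)
  44÷1 = 44 each, +1 to first 0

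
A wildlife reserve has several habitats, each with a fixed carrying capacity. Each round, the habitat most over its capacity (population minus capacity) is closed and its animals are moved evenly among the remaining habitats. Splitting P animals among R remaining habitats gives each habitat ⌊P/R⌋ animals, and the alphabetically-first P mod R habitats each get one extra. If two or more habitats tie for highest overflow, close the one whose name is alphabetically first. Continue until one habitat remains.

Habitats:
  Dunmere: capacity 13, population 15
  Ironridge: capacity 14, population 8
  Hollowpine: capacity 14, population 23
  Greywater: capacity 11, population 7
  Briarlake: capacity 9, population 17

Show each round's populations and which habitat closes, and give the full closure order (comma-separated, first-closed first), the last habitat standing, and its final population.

Closure order: Hollowpine, Briarlake, Dunmere, Greywater
Last habitat: Ironridge with 70 animals

Round 1: Briarlake=17 Dunmere=15 Greywater=7 Hollowpine=23 Ironridge=8 → close Hollowpine (overflow 9)
  23÷4 = 5 each, +1 to first 3
Round 2: Briarlake=23 Dunmere=21 Greywater=13 Ironridge=13 → close Briarlake (overflow 14)
  23÷3 = 7 each, +1 to first 2
Round 3: Dunmere=29 Greywater=21 Ironridge=20 → close Dunmere (overflow 16)
  29÷2 = 14 each, +1 to first 1
Round 4: Greywater=36 Ironridge=34 → close Greywater (overflow 25)
  36÷1 = 36 each, +1 to first 0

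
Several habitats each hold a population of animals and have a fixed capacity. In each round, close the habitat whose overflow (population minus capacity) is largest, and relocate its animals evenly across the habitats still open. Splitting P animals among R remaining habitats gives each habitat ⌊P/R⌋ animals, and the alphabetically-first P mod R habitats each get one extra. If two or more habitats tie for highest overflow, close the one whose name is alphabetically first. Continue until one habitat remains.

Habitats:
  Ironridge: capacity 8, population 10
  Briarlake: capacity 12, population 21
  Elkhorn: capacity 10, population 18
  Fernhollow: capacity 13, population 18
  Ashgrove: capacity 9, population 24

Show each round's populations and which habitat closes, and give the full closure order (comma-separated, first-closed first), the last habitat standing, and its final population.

Round 1: Ashgrove=24 Briarlake=21 Elkhorn=18 Fernhollow=18 Ironridge=10 → close Ashgrove (overflow 15)
  24÷4 = 6 each, +1 to first 0
Round 2: Briarlake=27 Elkhorn=24 Fernhollow=24 Ironridge=16 → close Briarlake (overflow 15)
  27÷3 = 9 each, +1 to first 0
Round 3: Elkhorn=33 Fernhollow=33 Ironridge=25 → close Elkhorn (overflow 23)
  33÷2 = 16 each, +1 to first 1
Round 4: Fernhollow=50 Ironridge=41 → close Fernhollow (overflow 37)
  50÷1 = 50 each, +1 to first 0

Closure order: Ashgrove, Briarlake, Elkhorn, Fernhollow
Last habitat: Ironridge with 91 animals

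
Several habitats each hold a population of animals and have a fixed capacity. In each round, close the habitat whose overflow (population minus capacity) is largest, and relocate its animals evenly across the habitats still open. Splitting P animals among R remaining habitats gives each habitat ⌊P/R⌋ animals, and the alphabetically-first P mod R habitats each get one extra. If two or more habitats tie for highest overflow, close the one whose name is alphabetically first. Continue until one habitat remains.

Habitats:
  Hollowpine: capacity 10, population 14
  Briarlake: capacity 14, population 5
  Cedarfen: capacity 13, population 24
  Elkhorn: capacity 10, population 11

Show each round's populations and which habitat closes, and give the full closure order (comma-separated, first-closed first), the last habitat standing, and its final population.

Round 1: Briarlake=5 Cedarfen=24 Elkhorn=11 Hollowpine=14 → close Cedarfen (overflow 11)
  24÷3 = 8 each, +1 to first 0
Round 2: Briarlake=13 Elkhorn=19 Hollowpine=22 → close Hollowpine (overflow 12)
  22÷2 = 11 each, +1 to first 0
Round 3: Briarlake=24 Elkhorn=30 → close Elkhorn (overflow 20)
  30÷1 = 30 each, +1 to first 0

Closure order: Cedarfen, Hollowpine, Elkhorn
Last habitat: Briarlake with 54 animals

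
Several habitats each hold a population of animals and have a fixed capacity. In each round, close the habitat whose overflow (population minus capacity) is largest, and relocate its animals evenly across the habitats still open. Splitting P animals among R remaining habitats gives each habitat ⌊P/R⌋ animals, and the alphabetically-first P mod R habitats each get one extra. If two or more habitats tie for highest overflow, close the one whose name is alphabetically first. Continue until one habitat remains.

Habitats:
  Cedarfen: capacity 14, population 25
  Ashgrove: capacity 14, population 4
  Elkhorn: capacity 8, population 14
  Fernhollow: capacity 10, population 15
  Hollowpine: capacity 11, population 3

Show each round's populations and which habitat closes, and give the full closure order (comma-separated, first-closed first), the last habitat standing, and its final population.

Closure order: Cedarfen, Elkhorn, Fernhollow, Ashgrove
Last habitat: Hollowpine with 61 animals

Round 1: Ashgrove=4 Cedarfen=25 Elkhorn=14 Fernhollow=15 Hollowpine=3 → close Cedarfen (overflow 11)
  25÷4 = 6 each, +1 to first 1
Round 2: Ashgrove=11 Elkhorn=20 Fernhollow=21 Hollowpine=9 → close Elkhorn (overflow 12)
  20÷3 = 6 each, +1 to first 2
Round 3: Ashgrove=18 Fernhollow=28 Hollowpine=15 → close Fernhollow (overflow 18)
  28÷2 = 14 each, +1 to first 0
Round 4: Ashgrove=32 Hollowpine=29 → close Ashgrove (overflow 18)
  32÷1 = 32 each, +1 to first 0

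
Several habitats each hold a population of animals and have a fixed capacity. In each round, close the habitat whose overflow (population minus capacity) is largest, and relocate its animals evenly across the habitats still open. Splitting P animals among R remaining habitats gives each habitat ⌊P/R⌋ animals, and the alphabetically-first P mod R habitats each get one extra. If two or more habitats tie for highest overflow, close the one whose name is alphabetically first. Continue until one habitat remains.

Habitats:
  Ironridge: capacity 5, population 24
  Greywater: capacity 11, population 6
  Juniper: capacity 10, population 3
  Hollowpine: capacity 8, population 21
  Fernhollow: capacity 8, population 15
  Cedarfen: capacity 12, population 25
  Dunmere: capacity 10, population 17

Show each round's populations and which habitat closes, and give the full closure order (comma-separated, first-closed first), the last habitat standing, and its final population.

Round 1: Cedarfen=25 Dunmere=17 Fernhollow=15 Greywater=6 Hollowpine=21 Ironridge=24 Juniper=3 → close Ironridge (overflow 19)
  24÷6 = 4 each, +1 to first 0
Round 2: Cedarfen=29 Dunmere=21 Fernhollow=19 Greywater=10 Hollowpine=25 Juniper=7 → close Cedarfen (overflow 17)
  29÷5 = 5 each, +1 to first 4
Round 3: Dunmere=27 Fernhollow=25 Greywater=16 Hollowpine=31 Juniper=12 → close Hollowpine (overflow 23)
  31÷4 = 7 each, +1 to first 3
Round 4: Dunmere=35 Fernhollow=33 Greywater=24 Juniper=19 → close Dunmere (overflow 25)
  35÷3 = 11 each, +1 to first 2
Round 5: Fernhollow=45 Greywater=36 Juniper=30 → close Fernhollow (overflow 37)
  45÷2 = 22 each, +1 to first 1
Round 6: Greywater=59 Juniper=52 → close Greywater (overflow 48)
  59÷1 = 59 each, +1 to first 0

Closure order: Ironridge, Cedarfen, Hollowpine, Dunmere, Fernhollow, Greywater
Last habitat: Juniper with 111 animals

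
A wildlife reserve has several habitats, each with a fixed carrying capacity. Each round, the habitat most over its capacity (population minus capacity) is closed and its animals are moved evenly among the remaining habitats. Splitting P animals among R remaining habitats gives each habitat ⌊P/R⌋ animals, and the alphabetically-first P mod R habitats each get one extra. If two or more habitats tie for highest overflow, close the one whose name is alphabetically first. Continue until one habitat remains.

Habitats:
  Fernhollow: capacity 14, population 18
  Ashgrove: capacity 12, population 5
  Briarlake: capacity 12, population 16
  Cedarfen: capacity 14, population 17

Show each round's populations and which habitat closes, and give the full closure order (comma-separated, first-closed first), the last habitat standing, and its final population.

Round 1: Ashgrove=5 Briarlake=16 Cedarfen=17 Fernhollow=18 → close Briarlake (overflow 4)
  16÷3 = 5 each, +1 to first 1
Round 2: Ashgrove=11 Cedarfen=22 Fernhollow=23 → close Fernhollow (overflow 9)
  23÷2 = 11 each, +1 to first 1
Round 3: Ashgrove=23 Cedarfen=33 → close Cedarfen (overflow 19)
  33÷1 = 33 each, +1 to first 0

Closure order: Briarlake, Fernhollow, Cedarfen
Last habitat: Ashgrove with 56 animals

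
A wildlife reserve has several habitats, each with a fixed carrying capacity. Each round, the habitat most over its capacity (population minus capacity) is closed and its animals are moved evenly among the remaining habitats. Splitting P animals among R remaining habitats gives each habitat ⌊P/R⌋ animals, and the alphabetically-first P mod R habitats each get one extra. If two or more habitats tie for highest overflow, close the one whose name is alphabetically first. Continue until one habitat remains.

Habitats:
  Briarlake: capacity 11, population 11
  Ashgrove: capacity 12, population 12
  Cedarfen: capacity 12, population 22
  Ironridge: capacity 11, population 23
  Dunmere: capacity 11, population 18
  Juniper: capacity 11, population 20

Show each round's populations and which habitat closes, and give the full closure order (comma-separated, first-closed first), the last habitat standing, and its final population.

Closure order: Ironridge, Cedarfen, Juniper, Dunmere, Ashgrove
Last habitat: Briarlake with 106 animals

Round 1: Ashgrove=12 Briarlake=11 Cedarfen=22 Dunmere=18 Ironridge=23 Juniper=20 → close Ironridge (overflow 12)
  23÷5 = 4 each, +1 to first 3
Round 2: Ashgrove=17 Briarlake=16 Cedarfen=27 Dunmere=22 Juniper=24 → close Cedarfen (overflow 15)
  27÷4 = 6 each, +1 to first 3
Round 3: Ashgrove=24 Briarlake=23 Dunmere=29 Juniper=30 → close Juniper (overflow 19)
  30÷3 = 10 each, +1 to first 0
Round 4: Ashgrove=34 Briarlake=33 Dunmere=39 → close Dunmere (overflow 28)
  39÷2 = 19 each, +1 to first 1
Round 5: Ashgrove=54 Briarlake=52 → close Ashgrove (overflow 42)
  54÷1 = 54 each, +1 to first 0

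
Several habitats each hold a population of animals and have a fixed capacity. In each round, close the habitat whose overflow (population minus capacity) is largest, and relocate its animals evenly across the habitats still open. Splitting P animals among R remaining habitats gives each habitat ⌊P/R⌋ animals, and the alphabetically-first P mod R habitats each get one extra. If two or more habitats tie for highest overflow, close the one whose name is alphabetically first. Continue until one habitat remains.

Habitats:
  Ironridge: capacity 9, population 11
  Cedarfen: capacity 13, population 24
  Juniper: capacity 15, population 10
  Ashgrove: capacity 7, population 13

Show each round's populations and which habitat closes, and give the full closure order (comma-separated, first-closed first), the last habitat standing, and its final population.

Closure order: Cedarfen, Ashgrove, Ironridge
Last habitat: Juniper with 58 animals

Round 1: Ashgrove=13 Cedarfen=24 Ironridge=11 Juniper=10 → close Cedarfen (overflow 11)
  24÷3 = 8 each, +1 to first 0
Round 2: Ashgrove=21 Ironridge=19 Juniper=18 → close Ashgrove (overflow 14)
  21÷2 = 10 each, +1 to first 1
Round 3: Ironridge=30 Juniper=28 → close Ironridge (overflow 21)
  30÷1 = 30 each, +1 to first 0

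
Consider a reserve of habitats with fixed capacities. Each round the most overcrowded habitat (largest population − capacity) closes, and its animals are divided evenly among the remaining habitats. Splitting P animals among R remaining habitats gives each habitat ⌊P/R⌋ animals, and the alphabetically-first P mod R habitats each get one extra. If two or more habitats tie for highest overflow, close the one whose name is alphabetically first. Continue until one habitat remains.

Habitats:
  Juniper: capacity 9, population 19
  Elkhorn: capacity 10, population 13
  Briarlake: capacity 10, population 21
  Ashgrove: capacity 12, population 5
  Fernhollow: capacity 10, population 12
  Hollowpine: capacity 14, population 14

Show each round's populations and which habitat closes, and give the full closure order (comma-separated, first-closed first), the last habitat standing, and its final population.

Round 1: Ashgrove=5 Briarlake=21 Elkhorn=13 Fernhollow=12 Hollowpine=14 Juniper=19 → close Briarlake (overflow 11)
  21÷5 = 4 each, +1 to first 1
Round 2: Ashgrove=10 Elkhorn=17 Fernhollow=16 Hollowpine=18 Juniper=23 → close Juniper (overflow 14)
  23÷4 = 5 each, +1 to first 3
Round 3: Ashgrove=16 Elkhorn=23 Fernhollow=22 Hollowpine=23 → close Elkhorn (overflow 13)
  23÷3 = 7 each, +1 to first 2
Round 4: Ashgrove=24 Fernhollow=30 Hollowpine=30 → close Fernhollow (overflow 20)
  30÷2 = 15 each, +1 to first 0
Round 5: Ashgrove=39 Hollowpine=45 → close Hollowpine (overflow 31)
  45÷1 = 45 each, +1 to first 0

Closure order: Briarlake, Juniper, Elkhorn, Fernhollow, Hollowpine
Last habitat: Ashgrove with 84 animals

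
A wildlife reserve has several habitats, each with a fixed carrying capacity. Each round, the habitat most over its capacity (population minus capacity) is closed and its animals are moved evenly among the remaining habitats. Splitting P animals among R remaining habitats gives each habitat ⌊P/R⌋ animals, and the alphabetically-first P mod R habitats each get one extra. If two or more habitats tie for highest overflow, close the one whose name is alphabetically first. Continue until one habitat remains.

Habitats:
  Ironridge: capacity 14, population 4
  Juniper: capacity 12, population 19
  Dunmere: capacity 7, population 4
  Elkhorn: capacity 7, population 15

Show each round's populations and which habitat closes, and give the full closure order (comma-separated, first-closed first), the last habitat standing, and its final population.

Closure order: Elkhorn, Juniper, Dunmere
Last habitat: Ironridge with 42 animals

Round 1: Dunmere=4 Elkhorn=15 Ironridge=4 Juniper=19 → close Elkhorn (overflow 8)
  15÷3 = 5 each, +1 to first 0
Round 2: Dunmere=9 Ironridge=9 Juniper=24 → close Juniper (overflow 12)
  24÷2 = 12 each, +1 to first 0
Round 3: Dunmere=21 Ironridge=21 → close Dunmere (overflow 14)
  21÷1 = 21 each, +1 to first 0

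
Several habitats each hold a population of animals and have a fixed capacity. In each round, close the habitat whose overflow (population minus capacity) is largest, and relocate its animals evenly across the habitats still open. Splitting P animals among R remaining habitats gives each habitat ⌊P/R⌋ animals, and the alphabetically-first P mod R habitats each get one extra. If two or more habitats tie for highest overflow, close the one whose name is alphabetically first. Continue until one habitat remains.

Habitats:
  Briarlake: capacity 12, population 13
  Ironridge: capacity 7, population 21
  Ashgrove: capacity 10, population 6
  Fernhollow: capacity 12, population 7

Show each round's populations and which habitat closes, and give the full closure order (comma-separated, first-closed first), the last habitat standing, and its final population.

Round 1: Ashgrove=6 Briarlake=13 Fernhollow=7 Ironridge=21 → close Ironridge (overflow 14)
  21÷3 = 7 each, +1 to first 0
Round 2: Ashgrove=13 Briarlake=20 Fernhollow=14 → close Briarlake (overflow 8)
  20÷2 = 10 each, +1 to first 0
Round 3: Ashgrove=23 Fernhollow=24 → close Ashgrove (overflow 13)
  23÷1 = 23 each, +1 to first 0

Closure order: Ironridge, Briarlake, Ashgrove
Last habitat: Fernhollow with 47 animals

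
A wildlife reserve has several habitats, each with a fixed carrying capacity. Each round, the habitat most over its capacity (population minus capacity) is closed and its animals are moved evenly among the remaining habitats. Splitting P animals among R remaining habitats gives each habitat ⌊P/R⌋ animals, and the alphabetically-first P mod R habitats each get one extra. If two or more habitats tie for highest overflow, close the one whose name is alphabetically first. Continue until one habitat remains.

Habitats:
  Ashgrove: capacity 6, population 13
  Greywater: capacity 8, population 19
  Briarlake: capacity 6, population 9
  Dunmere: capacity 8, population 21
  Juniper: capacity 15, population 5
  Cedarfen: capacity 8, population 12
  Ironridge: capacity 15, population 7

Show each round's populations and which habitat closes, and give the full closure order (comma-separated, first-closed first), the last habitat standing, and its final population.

Closure order: Dunmere, Greywater, Ashgrove, Briarlake, Cedarfen, Ironridge
Last habitat: Juniper with 86 animals

Round 1: Ashgrove=13 Briarlake=9 Cedarfen=12 Dunmere=21 Greywater=19 Ironridge=7 Juniper=5 → close Dunmere (overflow 13)
  21÷6 = 3 each, +1 to first 3
Round 2: Ashgrove=17 Briarlake=13 Cedarfen=16 Greywater=22 Ironridge=10 Juniper=8 → close Greywater (overflow 14)
  22÷5 = 4 each, +1 to first 2
Round 3: Ashgrove=22 Briarlake=18 Cedarfen=20 Ironridge=14 Juniper=12 → close Ashgrove (overflow 16)
  22÷4 = 5 each, +1 to first 2
Round 4: Briarlake=24 Cedarfen=26 Ironridge=19 Juniper=17 → close Briarlake (overflow 18)
  24÷3 = 8 each, +1 to first 0
Round 5: Cedarfen=34 Ironridge=27 Juniper=25 → close Cedarfen (overflow 26)
  34÷2 = 17 each, +1 to first 0
Round 6: Ironridge=44 Juniper=42 → close Ironridge (overflow 29)
  44÷1 = 44 each, +1 to first 0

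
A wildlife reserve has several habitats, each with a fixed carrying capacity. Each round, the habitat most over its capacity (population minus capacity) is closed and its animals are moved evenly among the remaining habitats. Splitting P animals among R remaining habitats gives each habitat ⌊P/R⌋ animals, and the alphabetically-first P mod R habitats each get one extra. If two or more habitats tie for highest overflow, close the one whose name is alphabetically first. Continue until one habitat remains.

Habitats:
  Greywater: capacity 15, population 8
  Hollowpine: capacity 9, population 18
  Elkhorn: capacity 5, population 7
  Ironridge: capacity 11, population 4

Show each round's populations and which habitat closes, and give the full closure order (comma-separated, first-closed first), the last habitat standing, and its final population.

Closure order: Hollowpine, Elkhorn, Greywater
Last habitat: Ironridge with 37 animals

Round 1: Elkhorn=7 Greywater=8 Hollowpine=18 Ironridge=4 → close Hollowpine (overflow 9)
  18÷3 = 6 each, +1 to first 0
Round 2: Elkhorn=13 Greywater=14 Ironridge=10 → close Elkhorn (overflow 8)
  13÷2 = 6 each, +1 to first 1
Round 3: Greywater=21 Ironridge=16 → close Greywater (overflow 6)
  21÷1 = 21 each, +1 to first 0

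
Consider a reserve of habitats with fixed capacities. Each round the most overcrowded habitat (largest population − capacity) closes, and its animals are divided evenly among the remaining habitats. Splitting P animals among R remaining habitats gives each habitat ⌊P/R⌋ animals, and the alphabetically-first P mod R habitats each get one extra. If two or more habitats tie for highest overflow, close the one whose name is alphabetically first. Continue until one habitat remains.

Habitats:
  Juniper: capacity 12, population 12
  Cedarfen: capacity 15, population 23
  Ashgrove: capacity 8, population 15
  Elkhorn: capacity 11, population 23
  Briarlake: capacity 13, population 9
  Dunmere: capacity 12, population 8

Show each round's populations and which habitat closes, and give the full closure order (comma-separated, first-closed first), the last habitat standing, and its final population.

Closure order: Elkhorn, Cedarfen, Ashgrove, Juniper, Briarlake
Last habitat: Dunmere with 90 animals

Round 1: Ashgrove=15 Briarlake=9 Cedarfen=23 Dunmere=8 Elkhorn=23 Juniper=12 → close Elkhorn (overflow 12)
  23÷5 = 4 each, +1 to first 3
Round 2: Ashgrove=20 Briarlake=14 Cedarfen=28 Dunmere=12 Juniper=16 → close Cedarfen (overflow 13)
  28÷4 = 7 each, +1 to first 0
Round 3: Ashgrove=27 Briarlake=21 Dunmere=19 Juniper=23 → close Ashgrove (overflow 19)
  27÷3 = 9 each, +1 to first 0
Round 4: Briarlake=30 Dunmere=28 Juniper=32 → close Juniper (overflow 20)
  32÷2 = 16 each, +1 to first 0
Round 5: Briarlake=46 Dunmere=44 → close Briarlake (overflow 33)
  46÷1 = 46 each, +1 to first 0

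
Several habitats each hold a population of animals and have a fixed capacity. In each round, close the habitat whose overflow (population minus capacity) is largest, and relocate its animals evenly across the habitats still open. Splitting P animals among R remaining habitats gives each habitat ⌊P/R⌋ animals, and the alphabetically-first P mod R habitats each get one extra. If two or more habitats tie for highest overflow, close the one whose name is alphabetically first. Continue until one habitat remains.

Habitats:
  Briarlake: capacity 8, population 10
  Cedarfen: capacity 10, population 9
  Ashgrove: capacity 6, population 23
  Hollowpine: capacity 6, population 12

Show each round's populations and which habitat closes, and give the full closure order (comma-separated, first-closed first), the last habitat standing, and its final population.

Closure order: Ashgrove, Hollowpine, Briarlake
Last habitat: Cedarfen with 54 animals

Round 1: Ashgrove=23 Briarlake=10 Cedarfen=9 Hollowpine=12 → close Ashgrove (overflow 17)
  23÷3 = 7 each, +1 to first 2
Round 2: Briarlake=18 Cedarfen=17 Hollowpine=19 → close Hollowpine (overflow 13)
  19÷2 = 9 each, +1 to first 1
Round 3: Briarlake=28 Cedarfen=26 → close Briarlake (overflow 20)
  28÷1 = 28 each, +1 to first 0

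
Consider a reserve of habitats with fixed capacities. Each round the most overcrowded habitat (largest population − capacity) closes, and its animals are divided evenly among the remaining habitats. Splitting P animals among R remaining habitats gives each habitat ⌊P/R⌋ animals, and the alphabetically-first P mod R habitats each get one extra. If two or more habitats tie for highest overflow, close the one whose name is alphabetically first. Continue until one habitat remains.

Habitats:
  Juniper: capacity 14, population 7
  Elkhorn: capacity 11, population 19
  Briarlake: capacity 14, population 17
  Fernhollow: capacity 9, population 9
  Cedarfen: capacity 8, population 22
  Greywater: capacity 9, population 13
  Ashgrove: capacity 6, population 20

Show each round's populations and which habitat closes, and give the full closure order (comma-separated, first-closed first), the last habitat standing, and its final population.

Closure order: Ashgrove, Cedarfen, Elkhorn, Briarlake, Greywater, Fernhollow
Last habitat: Juniper with 107 animals

Round 1: Ashgrove=20 Briarlake=17 Cedarfen=22 Elkhorn=19 Fernhollow=9 Greywater=13 Juniper=7 → close Ashgrove (overflow 14)
  20÷6 = 3 each, +1 to first 2
Round 2: Briarlake=21 Cedarfen=26 Elkhorn=22 Fernhollow=12 Greywater=16 Juniper=10 → close Cedarfen (overflow 18)
  26÷5 = 5 each, +1 to first 1
Round 3: Briarlake=27 Elkhorn=27 Fernhollow=17 Greywater=21 Juniper=15 → close Elkhorn (overflow 16)
  27÷4 = 6 each, +1 to first 3
Round 4: Briarlake=34 Fernhollow=24 Greywater=28 Juniper=21 → close Briarlake (overflow 20)
  34÷3 = 11 each, +1 to first 1
Round 5: Fernhollow=36 Greywater=39 Juniper=32 → close Greywater (overflow 30)
  39÷2 = 19 each, +1 to first 1
Round 6: Fernhollow=56 Juniper=51 → close Fernhollow (overflow 47)
  56÷1 = 56 each, +1 to first 0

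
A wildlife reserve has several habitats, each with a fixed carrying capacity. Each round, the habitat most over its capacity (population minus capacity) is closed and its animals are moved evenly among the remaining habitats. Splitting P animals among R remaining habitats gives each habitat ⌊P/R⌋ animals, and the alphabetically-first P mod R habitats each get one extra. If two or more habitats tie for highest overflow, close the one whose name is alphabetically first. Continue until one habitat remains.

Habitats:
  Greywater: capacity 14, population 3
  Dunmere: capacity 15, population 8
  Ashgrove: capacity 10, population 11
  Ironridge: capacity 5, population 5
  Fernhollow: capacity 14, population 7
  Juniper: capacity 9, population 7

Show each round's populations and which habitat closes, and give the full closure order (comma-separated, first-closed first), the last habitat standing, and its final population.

Round 1: Ashgrove=11 Dunmere=8 Fernhollow=7 Greywater=3 Ironridge=5 Juniper=7 → close Ashgrove (overflow 1)
  11÷5 = 2 each, +1 to first 1
Round 2: Dunmere=11 Fernhollow=9 Greywater=5 Ironridge=7 Juniper=9 → close Ironridge (overflow 2)
  7÷4 = 1 each, +1 to first 3
Round 3: Dunmere=13 Fernhollow=11 Greywater=7 Juniper=10 → close Juniper (overflow 1)
  10÷3 = 3 each, +1 to first 1
Round 4: Dunmere=17 Fernhollow=14 Greywater=10 → close Dunmere (overflow 2)
  17÷2 = 8 each, +1 to first 1
Round 5: Fernhollow=23 Greywater=18 → close Fernhollow (overflow 9)
  23÷1 = 23 each, +1 to first 0

Closure order: Ashgrove, Ironridge, Juniper, Dunmere, Fernhollow
Last habitat: Greywater with 41 animals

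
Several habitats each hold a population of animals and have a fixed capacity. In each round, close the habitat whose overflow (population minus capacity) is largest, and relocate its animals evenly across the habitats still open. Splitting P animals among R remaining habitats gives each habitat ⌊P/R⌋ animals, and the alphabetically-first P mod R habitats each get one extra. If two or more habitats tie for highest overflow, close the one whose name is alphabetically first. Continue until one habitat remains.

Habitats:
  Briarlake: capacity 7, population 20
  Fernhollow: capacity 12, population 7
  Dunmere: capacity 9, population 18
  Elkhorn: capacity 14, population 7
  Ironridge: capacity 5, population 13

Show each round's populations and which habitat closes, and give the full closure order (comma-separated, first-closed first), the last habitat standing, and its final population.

Round 1: Briarlake=20 Dunmere=18 Elkhorn=7 Fernhollow=7 Ironridge=13 → close Briarlake (overflow 13)
  20÷4 = 5 each, +1 to first 0
Round 2: Dunmere=23 Elkhorn=12 Fernhollow=12 Ironridge=18 → close Dunmere (overflow 14)
  23÷3 = 7 each, +1 to first 2
Round 3: Elkhorn=20 Fernhollow=20 Ironridge=25 → close Ironridge (overflow 20)
  25÷2 = 12 each, +1 to first 1
Round 4: Elkhorn=33 Fernhollow=32 → close Fernhollow (overflow 20)
  32÷1 = 32 each, +1 to first 0

Closure order: Briarlake, Dunmere, Ironridge, Fernhollow
Last habitat: Elkhorn with 65 animals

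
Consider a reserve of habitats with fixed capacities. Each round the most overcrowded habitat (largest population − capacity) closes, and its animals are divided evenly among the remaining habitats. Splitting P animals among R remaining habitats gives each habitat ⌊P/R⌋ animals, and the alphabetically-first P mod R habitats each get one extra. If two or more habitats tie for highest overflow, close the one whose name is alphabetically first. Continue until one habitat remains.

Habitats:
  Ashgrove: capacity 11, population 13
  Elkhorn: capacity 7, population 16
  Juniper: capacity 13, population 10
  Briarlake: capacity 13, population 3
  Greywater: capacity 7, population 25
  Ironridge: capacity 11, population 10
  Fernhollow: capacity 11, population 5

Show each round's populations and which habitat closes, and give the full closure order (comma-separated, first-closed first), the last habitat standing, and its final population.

Round 1: Ashgrove=13 Briarlake=3 Elkhorn=16 Fernhollow=5 Greywater=25 Ironridge=10 Juniper=10 → close Greywater (overflow 18)
  25÷6 = 4 each, +1 to first 1
Round 2: Ashgrove=18 Briarlake=7 Elkhorn=20 Fernhollow=9 Ironridge=14 Juniper=14 → close Elkhorn (overflow 13)
  20÷5 = 4 each, +1 to first 0
Round 3: Ashgrove=22 Briarlake=11 Fernhollow=13 Ironridge=18 Juniper=18 → close Ashgrove (overflow 11)
  22÷4 = 5 each, +1 to first 2
Round 4: Briarlake=17 Fernhollow=19 Ironridge=23 Juniper=23 → close Ironridge (overflow 12)
  23÷3 = 7 each, +1 to first 2
Round 5: Briarlake=25 Fernhollow=27 Juniper=30 → close Juniper (overflow 17)
  30÷2 = 15 each, +1 to first 0
Round 6: Briarlake=40 Fernhollow=42 → close Fernhollow (overflow 31)
  42÷1 = 42 each, +1 to first 0

Closure order: Greywater, Elkhorn, Ashgrove, Ironridge, Juniper, Fernhollow
Last habitat: Briarlake with 82 animals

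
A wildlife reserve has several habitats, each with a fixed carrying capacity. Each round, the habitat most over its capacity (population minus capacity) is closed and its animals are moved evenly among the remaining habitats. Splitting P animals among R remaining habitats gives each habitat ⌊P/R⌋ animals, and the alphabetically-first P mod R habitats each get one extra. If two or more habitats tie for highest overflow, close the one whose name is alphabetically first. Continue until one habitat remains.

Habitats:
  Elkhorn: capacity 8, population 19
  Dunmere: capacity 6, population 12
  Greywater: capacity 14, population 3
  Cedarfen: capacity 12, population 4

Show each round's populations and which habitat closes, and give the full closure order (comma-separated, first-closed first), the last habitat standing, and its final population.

Closure order: Elkhorn, Dunmere, Cedarfen
Last habitat: Greywater with 38 animals

Round 1: Cedarfen=4 Dunmere=12 Elkhorn=19 Greywater=3 → close Elkhorn (overflow 11)
  19÷3 = 6 each, +1 to first 1
Round 2: Cedarfen=11 Dunmere=18 Greywater=9 → close Dunmere (overflow 12)
  18÷2 = 9 each, +1 to first 0
Round 3: Cedarfen=20 Greywater=18 → close Cedarfen (overflow 8)
  20÷1 = 20 each, +1 to first 0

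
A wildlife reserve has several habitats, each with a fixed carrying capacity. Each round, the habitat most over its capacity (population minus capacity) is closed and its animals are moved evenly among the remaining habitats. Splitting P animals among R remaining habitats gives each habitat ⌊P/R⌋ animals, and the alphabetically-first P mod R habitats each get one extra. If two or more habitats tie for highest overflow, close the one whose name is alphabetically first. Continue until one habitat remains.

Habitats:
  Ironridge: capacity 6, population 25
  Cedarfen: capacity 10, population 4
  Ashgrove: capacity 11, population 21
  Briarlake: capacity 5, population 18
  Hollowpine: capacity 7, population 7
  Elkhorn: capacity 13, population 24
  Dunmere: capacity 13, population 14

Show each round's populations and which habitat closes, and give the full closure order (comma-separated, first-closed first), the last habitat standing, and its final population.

Closure order: Ironridge, Briarlake, Ashgrove, Elkhorn, Dunmere, Hollowpine
Last habitat: Cedarfen with 113 animals

Round 1: Ashgrove=21 Briarlake=18 Cedarfen=4 Dunmere=14 Elkhorn=24 Hollowpine=7 Ironridge=25 → close Ironridge (overflow 19)
  25÷6 = 4 each, +1 to first 1
Round 2: Ashgrove=26 Briarlake=22 Cedarfen=8 Dunmere=18 Elkhorn=28 Hollowpine=11 → close Briarlake (overflow 17)
  22÷5 = 4 each, +1 to first 2
Round 3: Ashgrove=31 Cedarfen=13 Dunmere=22 Elkhorn=32 Hollowpine=15 → close Ashgrove (overflow 20)
  31÷4 = 7 each, +1 to first 3
Round 4: Cedarfen=21 Dunmere=30 Elkhorn=40 Hollowpine=22 → close Elkhorn (overflow 27)
  40÷3 = 13 each, +1 to first 1
Round 5: Cedarfen=35 Dunmere=43 Hollowpine=35 → close Dunmere (overflow 30)
  43÷2 = 21 each, +1 to first 1
Round 6: Cedarfen=57 Hollowpine=56 → close Hollowpine (overflow 49)
  56÷1 = 56 each, +1 to first 0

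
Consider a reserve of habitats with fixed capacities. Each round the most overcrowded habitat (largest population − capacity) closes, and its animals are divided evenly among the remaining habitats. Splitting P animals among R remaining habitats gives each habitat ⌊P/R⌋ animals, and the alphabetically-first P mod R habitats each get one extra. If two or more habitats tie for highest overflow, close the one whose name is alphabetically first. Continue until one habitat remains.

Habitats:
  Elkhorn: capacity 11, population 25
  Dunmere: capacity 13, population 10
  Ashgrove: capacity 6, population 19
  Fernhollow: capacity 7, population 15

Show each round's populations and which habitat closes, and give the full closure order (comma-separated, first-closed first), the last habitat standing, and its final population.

Round 1: Ashgrove=19 Dunmere=10 Elkhorn=25 Fernhollow=15 → close Elkhorn (overflow 14)
  25÷3 = 8 each, +1 to first 1
Round 2: Ashgrove=28 Dunmere=18 Fernhollow=23 → close Ashgrove (overflow 22)
  28÷2 = 14 each, +1 to first 0
Round 3: Dunmere=32 Fernhollow=37 → close Fernhollow (overflow 30)
  37÷1 = 37 each, +1 to first 0

Closure order: Elkhorn, Ashgrove, Fernhollow
Last habitat: Dunmere with 69 animals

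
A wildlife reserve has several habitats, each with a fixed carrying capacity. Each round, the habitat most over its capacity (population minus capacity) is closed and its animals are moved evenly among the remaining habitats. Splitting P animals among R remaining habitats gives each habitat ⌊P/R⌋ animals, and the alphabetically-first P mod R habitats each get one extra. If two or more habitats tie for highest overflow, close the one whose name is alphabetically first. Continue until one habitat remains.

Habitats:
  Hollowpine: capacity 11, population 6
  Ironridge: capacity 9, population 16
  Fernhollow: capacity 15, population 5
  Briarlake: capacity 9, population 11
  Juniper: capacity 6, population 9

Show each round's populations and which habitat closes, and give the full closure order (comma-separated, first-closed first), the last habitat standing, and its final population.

Closure order: Ironridge, Juniper, Briarlake, Hollowpine
Last habitat: Fernhollow with 47 animals

Round 1: Briarlake=11 Fernhollow=5 Hollowpine=6 Ironridge=16 Juniper=9 → close Ironridge (overflow 7)
  16÷4 = 4 each, +1 to first 0
Round 2: Briarlake=15 Fernhollow=9 Hollowpine=10 Juniper=13 → close Juniper (overflow 7)
  13÷3 = 4 each, +1 to first 1
Round 3: Briarlake=20 Fernhollow=13 Hollowpine=14 → close Briarlake (overflow 11)
  20÷2 = 10 each, +1 to first 0
Round 4: Fernhollow=23 Hollowpine=24 → close Hollowpine (overflow 13)
  24÷1 = 24 each, +1 to first 0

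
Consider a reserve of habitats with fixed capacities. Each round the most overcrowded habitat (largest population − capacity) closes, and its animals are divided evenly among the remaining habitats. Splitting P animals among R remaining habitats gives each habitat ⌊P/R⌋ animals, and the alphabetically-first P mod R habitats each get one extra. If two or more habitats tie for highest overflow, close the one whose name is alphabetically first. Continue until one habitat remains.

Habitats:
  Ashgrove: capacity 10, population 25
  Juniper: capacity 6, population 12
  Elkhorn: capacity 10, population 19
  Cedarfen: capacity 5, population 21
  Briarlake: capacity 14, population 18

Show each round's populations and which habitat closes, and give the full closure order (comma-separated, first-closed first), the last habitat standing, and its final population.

Round 1: Ashgrove=25 Briarlake=18 Cedarfen=21 Elkhorn=19 Juniper=12 → close Cedarfen (overflow 16)
  21÷4 = 5 each, +1 to first 1
Round 2: Ashgrove=31 Briarlake=23 Elkhorn=24 Juniper=17 → close Ashgrove (overflow 21)
  31÷3 = 10 each, +1 to first 1
Round 3: Briarlake=34 Elkhorn=34 Juniper=27 → close Elkhorn (overflow 24)
  34÷2 = 17 each, +1 to first 0
Round 4: Briarlake=51 Juniper=44 → close Juniper (overflow 38)
  44÷1 = 44 each, +1 to first 0

Closure order: Cedarfen, Ashgrove, Elkhorn, Juniper
Last habitat: Briarlake with 95 animals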